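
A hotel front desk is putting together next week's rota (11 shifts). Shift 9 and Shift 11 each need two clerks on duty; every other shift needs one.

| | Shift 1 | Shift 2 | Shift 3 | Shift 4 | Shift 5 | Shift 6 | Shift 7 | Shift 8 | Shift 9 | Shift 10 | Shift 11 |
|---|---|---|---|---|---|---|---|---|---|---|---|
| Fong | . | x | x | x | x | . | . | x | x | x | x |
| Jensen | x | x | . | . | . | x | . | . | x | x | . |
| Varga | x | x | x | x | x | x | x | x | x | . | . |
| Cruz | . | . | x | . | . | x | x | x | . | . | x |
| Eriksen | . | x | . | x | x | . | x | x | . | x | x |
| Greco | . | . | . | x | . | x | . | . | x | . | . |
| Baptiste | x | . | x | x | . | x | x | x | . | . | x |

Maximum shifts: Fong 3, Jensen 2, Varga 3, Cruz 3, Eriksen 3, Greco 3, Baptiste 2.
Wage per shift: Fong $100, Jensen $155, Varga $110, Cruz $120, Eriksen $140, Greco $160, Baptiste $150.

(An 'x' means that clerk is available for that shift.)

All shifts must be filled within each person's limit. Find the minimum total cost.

$1560

Picking the cheapest available clerk for each shift independently would cost $1360, but that ignores the shift limits.
An optimal schedule: Shift 1→Varga, Shift 2→Varga, Shift 3→Cruz, Shift 4→Eriksen, Shift 5→Fong, Shift 6→Cruz, Shift 7→Cruz, Shift 8→Eriksen, Shift 9→Fong+Varga, Shift 10→Fong, Shift 11→Eriksen+Baptiste.
Total: 110 + 110 + 120 + 140 + 100 + 120 + 120 + 140 + 100 + 110 + 100 + 140 + 150 = $1560.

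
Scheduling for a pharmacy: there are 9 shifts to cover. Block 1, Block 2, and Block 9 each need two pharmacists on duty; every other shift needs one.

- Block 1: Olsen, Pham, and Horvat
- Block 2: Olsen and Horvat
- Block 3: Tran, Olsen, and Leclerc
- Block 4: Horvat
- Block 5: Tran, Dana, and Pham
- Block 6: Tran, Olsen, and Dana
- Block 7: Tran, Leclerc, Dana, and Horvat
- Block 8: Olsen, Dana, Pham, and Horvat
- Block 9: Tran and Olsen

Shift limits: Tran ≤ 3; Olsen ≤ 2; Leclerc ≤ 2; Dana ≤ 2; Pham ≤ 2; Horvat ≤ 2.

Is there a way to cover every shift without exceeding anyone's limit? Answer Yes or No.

No

Total capacity is 13 and 12 slots are needed, so capacity alone doesn't rule it out.
Shifts {Block 1, Block 2, Block 4, Block 9} need 7 worker-slots in total, but the pharmacists available for any of those shifts (Tran, Olsen, Pham, and Horvat) can supply at most 6 among them. So no valid schedule exists.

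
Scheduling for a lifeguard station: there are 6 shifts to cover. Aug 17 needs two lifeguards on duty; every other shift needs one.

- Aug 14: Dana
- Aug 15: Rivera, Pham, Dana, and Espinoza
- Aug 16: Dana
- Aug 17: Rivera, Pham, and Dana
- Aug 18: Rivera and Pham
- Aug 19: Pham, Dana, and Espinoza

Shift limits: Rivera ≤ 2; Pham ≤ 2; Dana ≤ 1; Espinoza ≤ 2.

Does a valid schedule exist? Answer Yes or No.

Total capacity is 7 and 7 slots are needed, so capacity alone doesn't rule it out.
Shifts {Aug 14, Aug 16} need 2 worker-slots in total, but the lifeguards available for any of those shifts (Dana) can supply at most 1 among them. So no valid schedule exists.

No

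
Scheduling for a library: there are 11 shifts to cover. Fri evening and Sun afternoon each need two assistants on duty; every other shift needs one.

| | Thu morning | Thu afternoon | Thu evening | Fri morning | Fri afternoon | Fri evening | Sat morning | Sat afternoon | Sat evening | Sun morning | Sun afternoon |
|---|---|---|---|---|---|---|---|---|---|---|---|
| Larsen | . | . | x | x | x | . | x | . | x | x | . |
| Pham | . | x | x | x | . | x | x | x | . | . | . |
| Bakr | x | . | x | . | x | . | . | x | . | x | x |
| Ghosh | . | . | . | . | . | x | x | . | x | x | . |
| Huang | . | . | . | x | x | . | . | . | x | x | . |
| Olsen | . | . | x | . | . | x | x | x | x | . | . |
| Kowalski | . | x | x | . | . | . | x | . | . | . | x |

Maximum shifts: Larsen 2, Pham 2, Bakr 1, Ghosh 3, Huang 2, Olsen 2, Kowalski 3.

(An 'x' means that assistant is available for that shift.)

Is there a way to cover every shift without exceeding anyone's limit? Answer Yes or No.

No

Total capacity is 15 and 13 slots are needed, so capacity alone doesn't rule it out.
Shifts {Thu morning, Sun afternoon} need 3 worker-slots in total, but the assistants available for any of those shifts (Bakr and Kowalski) can supply at most 2 among them. So no valid schedule exists.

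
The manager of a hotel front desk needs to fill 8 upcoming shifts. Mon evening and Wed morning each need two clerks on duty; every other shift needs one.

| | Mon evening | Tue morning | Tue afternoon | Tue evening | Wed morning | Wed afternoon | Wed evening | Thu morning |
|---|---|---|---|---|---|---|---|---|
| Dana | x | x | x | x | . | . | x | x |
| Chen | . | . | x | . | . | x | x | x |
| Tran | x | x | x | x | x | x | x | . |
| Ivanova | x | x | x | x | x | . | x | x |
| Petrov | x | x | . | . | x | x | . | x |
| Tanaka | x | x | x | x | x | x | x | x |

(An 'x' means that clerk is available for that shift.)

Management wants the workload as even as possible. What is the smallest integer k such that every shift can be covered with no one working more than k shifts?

2

With 6 clerks and 10 worker-slots to fill, someone must work at least ⌈10/6⌉ = 2 shifts, so k ≥ 2.
k = 2 works: Mon evening→Petrov+Tanaka, Tue morning→Dana, Tue afternoon→Chen, Tue evening→Dana, Wed morning→Tran+Ivanova, Wed afternoon→Chen, Wed evening→Tran, Thu morning→Ivanova.
Loads: Dana 2, Chen 2, Tran 2, Ivanova 2, Petrov 1, Tanaka 1 — all ≤ 2.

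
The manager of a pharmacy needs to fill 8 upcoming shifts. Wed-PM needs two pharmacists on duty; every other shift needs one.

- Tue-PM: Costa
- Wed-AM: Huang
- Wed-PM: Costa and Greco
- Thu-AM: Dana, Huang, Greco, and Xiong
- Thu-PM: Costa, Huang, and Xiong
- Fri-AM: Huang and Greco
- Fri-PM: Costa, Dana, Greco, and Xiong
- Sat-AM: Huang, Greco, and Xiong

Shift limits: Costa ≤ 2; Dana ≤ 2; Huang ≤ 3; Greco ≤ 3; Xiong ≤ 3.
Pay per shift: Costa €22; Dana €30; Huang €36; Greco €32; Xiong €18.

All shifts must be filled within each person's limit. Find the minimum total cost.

Tue-PM can only be covered by Costa, so that assignment is forced.
Wed-AM can only be covered by Huang, so that assignment is forced.
Wed-PM can only be covered by Costa and Greco, so that assignment is forced.
Picking the cheapest available pharmacist for each shift independently would cost €216, but that ignores the shift limits.
An optimal schedule: Tue-PM→Costa, Wed-AM→Huang, Wed-PM→Costa+Greco, Thu-AM→Xiong, Thu-PM→Xiong, Fri-AM→Greco, Fri-PM→Dana, Sat-AM→Xiong.
Total: 22 + 36 + 22 + 32 + 18 + 18 + 32 + 30 + 18 = €228.

€228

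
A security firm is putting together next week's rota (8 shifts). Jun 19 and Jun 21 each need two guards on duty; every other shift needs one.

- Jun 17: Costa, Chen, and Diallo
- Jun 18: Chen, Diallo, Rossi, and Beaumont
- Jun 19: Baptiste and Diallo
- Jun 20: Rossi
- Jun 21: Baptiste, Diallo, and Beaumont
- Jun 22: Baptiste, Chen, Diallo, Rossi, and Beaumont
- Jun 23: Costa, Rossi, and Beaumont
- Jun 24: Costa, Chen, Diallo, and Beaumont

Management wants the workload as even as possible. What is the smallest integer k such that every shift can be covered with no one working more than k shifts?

With 6 guards and 10 worker-slots to fill, someone must work at least ⌈10/6⌉ = 2 shifts, so k ≥ 2.
k = 2 works: Jun 17→Costa, Jun 18→Chen, Jun 19→Baptiste+Diallo, Jun 20→Rossi, Jun 21→Baptiste+Diallo, Jun 22→Rossi, Jun 23→Costa, Jun 24→Chen.
Loads: Costa 2, Baptiste 2, Chen 2, Diallo 2, Rossi 2, Beaumont 0 — all ≤ 2.

2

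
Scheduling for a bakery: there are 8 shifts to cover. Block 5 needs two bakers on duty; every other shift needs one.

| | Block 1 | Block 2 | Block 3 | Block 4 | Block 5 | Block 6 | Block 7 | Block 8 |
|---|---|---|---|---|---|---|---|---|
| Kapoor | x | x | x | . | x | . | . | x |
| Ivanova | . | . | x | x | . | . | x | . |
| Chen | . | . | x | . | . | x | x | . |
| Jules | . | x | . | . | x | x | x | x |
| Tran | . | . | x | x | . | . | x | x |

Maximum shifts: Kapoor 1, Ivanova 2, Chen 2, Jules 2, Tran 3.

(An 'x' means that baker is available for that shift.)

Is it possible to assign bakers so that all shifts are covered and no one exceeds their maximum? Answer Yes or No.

No

Total capacity is 10 and 9 slots are needed, so capacity alone doesn't rule it out.
Shifts {Block 1, Block 5} need 3 worker-slots in total, but the bakers available for any of those shifts (Kapoor and Jules) can supply at most 2 among them. So no valid schedule exists.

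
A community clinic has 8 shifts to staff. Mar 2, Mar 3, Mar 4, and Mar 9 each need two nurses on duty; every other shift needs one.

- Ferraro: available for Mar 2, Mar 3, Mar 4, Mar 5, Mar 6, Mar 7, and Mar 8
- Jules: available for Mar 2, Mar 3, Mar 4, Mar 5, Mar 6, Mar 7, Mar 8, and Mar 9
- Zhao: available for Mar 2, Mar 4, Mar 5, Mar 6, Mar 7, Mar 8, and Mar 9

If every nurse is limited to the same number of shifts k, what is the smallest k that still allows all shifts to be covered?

With 3 nurses and 12 worker-slots to fill, someone must work at least ⌈12/3⌉ = 4 shifts, so k ≥ 4.
k = 4 works: Mar 2→Ferraro+Jules, Mar 3→Ferraro+Jules, Mar 4→Ferraro+Jules, Mar 5→Ferraro, Mar 6→Zhao, Mar 7→Zhao, Mar 8→Zhao, Mar 9→Jules+Zhao.
Loads: Ferraro 4, Jules 4, Zhao 4 — all ≤ 4.

4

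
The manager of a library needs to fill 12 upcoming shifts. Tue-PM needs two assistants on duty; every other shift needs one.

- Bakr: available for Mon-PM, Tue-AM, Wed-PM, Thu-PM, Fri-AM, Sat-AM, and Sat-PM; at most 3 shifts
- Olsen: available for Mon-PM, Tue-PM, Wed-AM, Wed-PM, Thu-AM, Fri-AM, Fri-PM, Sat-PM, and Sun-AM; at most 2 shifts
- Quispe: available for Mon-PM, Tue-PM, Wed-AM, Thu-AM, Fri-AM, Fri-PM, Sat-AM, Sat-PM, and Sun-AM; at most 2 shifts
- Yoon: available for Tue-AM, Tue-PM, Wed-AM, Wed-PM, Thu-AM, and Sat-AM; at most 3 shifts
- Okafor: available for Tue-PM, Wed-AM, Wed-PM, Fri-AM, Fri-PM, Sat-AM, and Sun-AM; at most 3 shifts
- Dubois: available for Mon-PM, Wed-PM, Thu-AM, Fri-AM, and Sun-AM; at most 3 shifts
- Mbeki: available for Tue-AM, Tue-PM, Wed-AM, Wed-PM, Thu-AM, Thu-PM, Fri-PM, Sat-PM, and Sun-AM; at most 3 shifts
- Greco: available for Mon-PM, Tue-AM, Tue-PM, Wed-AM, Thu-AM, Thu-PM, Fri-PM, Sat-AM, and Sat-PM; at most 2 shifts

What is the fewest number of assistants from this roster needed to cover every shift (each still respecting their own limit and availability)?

13 slots to fill and no one can take more than 3, so at least ⌈13/3⌉ = 5 assistants are needed.
Bakr, Olsen, Quispe, Yoon, and Okafor alone can cover everything: Mon-PM→Bakr, Tue-AM→Bakr, Tue-PM→Yoon+Okafor, Wed-AM→Yoon, Wed-PM→Yoon, Thu-AM→Olsen, Thu-PM→Bakr, Fri-AM→Okafor, Fri-PM→Olsen, Sat-AM→Okafor, Sat-PM→Quispe, Sun-AM→Quispe.

5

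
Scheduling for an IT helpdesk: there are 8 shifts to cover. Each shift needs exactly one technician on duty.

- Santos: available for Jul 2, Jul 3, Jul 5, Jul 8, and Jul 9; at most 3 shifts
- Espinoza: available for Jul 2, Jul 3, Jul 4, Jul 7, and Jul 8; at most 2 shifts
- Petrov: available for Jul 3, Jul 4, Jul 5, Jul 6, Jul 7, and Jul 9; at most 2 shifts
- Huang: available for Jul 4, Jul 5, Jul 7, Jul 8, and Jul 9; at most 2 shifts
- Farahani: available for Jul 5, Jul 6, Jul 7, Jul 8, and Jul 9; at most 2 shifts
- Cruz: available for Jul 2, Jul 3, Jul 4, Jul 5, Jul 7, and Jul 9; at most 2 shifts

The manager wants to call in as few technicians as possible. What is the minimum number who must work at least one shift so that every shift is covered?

4

8 slots to fill and no one can take more than 3, so at least ⌈8/3⌉ = 3 technicians are needed.
Any 3 technicians together have capacity at most 3+2+2 = 7 < 8 slots, so 3 can never suffice.
Santos, Espinoza, Petrov, and Huang alone can cover everything: Jul 2→Santos, Jul 3→Santos, Jul 4→Espinoza, Jul 5→Santos, Jul 6→Petrov, Jul 7→Espinoza, Jul 8→Huang, Jul 9→Petrov.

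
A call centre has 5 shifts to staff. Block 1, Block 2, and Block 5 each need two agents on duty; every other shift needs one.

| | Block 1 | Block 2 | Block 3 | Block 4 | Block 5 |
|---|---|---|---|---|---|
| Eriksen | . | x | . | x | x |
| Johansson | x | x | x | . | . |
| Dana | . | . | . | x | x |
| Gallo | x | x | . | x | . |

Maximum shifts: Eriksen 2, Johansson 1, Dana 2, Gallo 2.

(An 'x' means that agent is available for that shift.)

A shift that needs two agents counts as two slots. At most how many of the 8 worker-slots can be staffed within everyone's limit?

Total capacity across all agents is 2+1+2+2 = 7, and 8 slots are needed, so at most 7 can be filled.
An assignment achieving 7: Block 1→Gallo, Block 2→Eriksen+Gallo, Block 3→Johansson, Block 4→Dana, Block 5→Eriksen+Dana.
Loads: Eriksen 2/2, Johansson 1/1, Dana 2/2, Gallo 2/2.

7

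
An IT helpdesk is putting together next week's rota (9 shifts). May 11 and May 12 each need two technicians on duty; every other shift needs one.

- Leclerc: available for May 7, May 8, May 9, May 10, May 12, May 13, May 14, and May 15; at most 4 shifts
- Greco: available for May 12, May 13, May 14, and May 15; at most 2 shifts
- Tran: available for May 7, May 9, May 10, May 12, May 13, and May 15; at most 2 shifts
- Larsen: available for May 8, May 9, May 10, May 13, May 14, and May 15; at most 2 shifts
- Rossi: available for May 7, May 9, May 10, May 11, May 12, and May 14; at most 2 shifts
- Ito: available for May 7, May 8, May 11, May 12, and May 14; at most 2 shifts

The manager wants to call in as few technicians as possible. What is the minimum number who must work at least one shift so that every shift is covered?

5

11 slots to fill and no one can take more than 4, so at least ⌈11/4⌉ = 3 technicians are needed.
Any 4 technicians together have capacity at most 4+2+2+2 = 10 < 11 slots, so 4 can never suffice.
Leclerc, Greco, Tran, Rossi, and Ito alone can cover everything: May 7→Tran, May 8→Leclerc, May 9→Leclerc, May 10→Leclerc, May 11→Rossi+Ito, May 12→Tran+Rossi, May 13→Leclerc, May 14→Greco, May 15→Greco.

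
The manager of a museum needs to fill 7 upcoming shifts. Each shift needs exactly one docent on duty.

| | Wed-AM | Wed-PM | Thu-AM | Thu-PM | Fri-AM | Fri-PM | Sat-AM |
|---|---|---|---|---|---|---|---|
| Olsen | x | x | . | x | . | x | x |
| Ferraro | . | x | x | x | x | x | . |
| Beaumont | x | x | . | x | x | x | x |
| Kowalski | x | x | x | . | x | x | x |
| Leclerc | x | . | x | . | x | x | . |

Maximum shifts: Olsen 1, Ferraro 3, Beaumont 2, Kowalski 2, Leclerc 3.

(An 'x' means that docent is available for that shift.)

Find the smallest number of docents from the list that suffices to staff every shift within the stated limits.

7 slots to fill and no one can take more than 3, so at least ⌈7/3⌉ = 3 docents are needed.
Olsen, Ferraro, and Leclerc alone can cover everything: Wed-AM→Leclerc, Wed-PM→Ferraro, Thu-AM→Ferraro, Thu-PM→Ferraro, Fri-AM→Leclerc, Fri-PM→Leclerc, Sat-AM→Olsen.

3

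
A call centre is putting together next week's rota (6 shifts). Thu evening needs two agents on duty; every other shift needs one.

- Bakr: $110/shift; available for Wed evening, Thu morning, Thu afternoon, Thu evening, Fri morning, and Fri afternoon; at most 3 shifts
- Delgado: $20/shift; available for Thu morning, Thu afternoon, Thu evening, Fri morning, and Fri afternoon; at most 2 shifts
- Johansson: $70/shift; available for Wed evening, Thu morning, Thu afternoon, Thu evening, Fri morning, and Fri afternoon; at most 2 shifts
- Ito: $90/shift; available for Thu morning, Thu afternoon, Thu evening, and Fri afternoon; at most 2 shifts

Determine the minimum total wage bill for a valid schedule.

$470

Picking the cheapest available agent for each shift independently would cost $240, but that ignores the shift limits.
An optimal schedule: Wed evening→Johansson, Thu morning→Delgado, Thu afternoon→Johansson, Thu evening→Ito+Bakr, Fri morning→Delgado, Fri afternoon→Ito.
Total: 70 + 20 + 70 + 90 + 110 + 20 + 90 = $470.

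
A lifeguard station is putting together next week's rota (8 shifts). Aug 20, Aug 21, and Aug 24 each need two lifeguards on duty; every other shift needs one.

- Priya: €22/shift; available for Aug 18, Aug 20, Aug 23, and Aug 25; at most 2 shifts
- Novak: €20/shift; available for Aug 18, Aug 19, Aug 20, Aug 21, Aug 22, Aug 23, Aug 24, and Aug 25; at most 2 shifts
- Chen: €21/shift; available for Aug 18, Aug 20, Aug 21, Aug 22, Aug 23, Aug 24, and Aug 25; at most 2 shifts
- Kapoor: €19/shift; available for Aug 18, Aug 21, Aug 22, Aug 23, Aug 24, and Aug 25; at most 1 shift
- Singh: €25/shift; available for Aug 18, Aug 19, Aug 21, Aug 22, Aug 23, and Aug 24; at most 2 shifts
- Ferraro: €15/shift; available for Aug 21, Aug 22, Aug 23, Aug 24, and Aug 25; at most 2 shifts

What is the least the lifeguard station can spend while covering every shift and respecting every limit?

Picking the cheapest available lifeguard for each shift independently would cost €193, but that ignores the shift limits.
An optimal schedule: Aug 18→Priya, Aug 19→Novak, Aug 20→Priya+Novak, Aug 21→Singh+Ferraro, Aug 22→Chen, Aug 23→Kapoor, Aug 24→Singh+Ferraro, Aug 25→Chen.
Total: 22 + 20 + 22 + 20 + 25 + 15 + 21 + 19 + 25 + 15 + 21 = €225.

€225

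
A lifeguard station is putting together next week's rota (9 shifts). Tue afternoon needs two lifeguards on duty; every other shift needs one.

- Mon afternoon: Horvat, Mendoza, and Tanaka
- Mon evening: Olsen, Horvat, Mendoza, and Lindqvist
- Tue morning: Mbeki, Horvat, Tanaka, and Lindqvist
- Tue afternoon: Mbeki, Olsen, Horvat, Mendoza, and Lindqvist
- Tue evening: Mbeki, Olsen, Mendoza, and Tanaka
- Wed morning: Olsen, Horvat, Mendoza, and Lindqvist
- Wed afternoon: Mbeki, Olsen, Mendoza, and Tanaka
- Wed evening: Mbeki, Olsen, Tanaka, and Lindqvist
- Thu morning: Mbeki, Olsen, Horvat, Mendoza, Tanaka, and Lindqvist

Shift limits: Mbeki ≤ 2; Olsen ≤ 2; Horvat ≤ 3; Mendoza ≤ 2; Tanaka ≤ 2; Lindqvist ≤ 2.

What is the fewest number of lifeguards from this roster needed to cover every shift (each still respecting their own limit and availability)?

10 slots to fill and no one can take more than 3, so at least ⌈10/3⌉ = 4 lifeguards are needed.
Any 4 lifeguards together have capacity at most 3+2+2+2 = 9 < 10 slots, so 4 can never suffice.
Mbeki, Olsen, Horvat, Mendoza, and Tanaka alone can cover everything: Mon afternoon→Horvat, Mon evening→Olsen, Tue morning→Mbeki, Tue afternoon→Horvat+Mendoza, Tue evening→Mendoza, Wed morning→Olsen, Wed afternoon→Tanaka, Wed evening→Mbeki, Thu morning→Horvat.

5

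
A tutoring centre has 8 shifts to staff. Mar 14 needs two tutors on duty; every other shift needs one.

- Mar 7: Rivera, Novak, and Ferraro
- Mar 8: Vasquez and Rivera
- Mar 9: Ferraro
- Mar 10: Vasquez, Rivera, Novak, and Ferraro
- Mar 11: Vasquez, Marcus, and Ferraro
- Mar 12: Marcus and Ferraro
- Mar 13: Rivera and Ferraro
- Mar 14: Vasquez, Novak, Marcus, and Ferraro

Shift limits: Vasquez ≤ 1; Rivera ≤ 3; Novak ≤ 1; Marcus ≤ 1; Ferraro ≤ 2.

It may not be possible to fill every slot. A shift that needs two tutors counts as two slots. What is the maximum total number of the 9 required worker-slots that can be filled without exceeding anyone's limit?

8

Total capacity across all tutors is 1+3+1+1+2 = 8, and 9 slots are needed, so at most 8 can be filled.
An assignment achieving 8: Mar 7→Rivera, Mar 8→Vasquez, Mar 9→Ferraro, Mar 10→Rivera, Mar 11→Ferraro, Mar 12→Marcus, Mar 13→Rivera, Mar 14→Novak.
Loads: Vasquez 1/1, Rivera 3/3, Novak 1/1, Marcus 1/1, Ferraro 2/2.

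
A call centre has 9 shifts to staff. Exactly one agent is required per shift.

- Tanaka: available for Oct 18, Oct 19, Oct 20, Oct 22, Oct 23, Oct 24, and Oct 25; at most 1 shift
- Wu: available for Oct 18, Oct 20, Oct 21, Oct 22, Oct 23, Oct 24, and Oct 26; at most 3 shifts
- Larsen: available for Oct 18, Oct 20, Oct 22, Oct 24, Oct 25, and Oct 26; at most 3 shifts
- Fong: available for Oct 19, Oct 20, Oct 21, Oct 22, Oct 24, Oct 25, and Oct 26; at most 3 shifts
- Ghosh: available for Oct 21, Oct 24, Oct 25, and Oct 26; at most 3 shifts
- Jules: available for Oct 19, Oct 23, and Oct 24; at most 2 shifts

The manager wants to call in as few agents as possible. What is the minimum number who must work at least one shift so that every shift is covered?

3

9 slots to fill and no one can take more than 3, so at least ⌈9/3⌉ = 3 agents are needed.
Wu, Larsen, and Fong alone can cover everything: Oct 18→Wu, Oct 19→Fong, Oct 20→Larsen, Oct 21→Wu, Oct 22→Larsen, Oct 23→Wu, Oct 24→Fong, Oct 25→Larsen, Oct 26→Fong.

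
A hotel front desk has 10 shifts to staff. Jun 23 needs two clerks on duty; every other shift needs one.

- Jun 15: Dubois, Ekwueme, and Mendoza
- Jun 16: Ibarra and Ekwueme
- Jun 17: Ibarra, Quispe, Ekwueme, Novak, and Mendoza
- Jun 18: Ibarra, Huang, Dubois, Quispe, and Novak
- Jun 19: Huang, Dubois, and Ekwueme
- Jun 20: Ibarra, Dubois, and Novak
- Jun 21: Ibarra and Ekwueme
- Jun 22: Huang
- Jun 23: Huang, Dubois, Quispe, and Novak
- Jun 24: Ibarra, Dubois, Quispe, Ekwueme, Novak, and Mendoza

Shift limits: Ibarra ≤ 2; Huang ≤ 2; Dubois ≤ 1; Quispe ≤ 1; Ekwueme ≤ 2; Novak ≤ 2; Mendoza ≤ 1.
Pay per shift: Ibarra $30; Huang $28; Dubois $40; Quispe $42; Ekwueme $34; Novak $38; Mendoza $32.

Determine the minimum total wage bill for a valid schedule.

Jun 22 can only be covered by Huang, so that assignment is forced.
Picking the cheapest available clerk for each shift independently would cost $332, but that ignores the shift limits.
An optimal schedule: Jun 15→Dubois, Jun 16→Ibarra, Jun 17→Ekwueme, Jun 18→Huang, Jun 19→Ekwueme, Jun 20→Novak, Jun 21→Ibarra, Jun 22→Huang, Jun 23→Quispe+Novak, Jun 24→Mendoza.
Total: 40 + 30 + 34 + 28 + 34 + 38 + 30 + 28 + 42 + 38 + 32 = $374.

$374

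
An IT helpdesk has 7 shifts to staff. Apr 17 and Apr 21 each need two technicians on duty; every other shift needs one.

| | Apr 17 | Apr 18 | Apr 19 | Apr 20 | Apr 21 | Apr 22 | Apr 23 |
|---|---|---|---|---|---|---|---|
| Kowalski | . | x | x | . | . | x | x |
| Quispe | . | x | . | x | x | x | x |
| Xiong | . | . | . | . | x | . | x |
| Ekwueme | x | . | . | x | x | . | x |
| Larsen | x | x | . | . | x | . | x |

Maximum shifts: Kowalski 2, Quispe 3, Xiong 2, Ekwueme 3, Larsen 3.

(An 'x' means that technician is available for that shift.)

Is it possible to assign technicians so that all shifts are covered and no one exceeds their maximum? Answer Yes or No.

Yes

Apr 17 can only be covered by Ekwueme and Larsen, so that assignment is forced.
Apr 19 can only be covered by Kowalski, so that assignment is forced.
One valid schedule: Apr 17→Ekwueme+Larsen, Apr 18→Quispe, Apr 19→Kowalski, Apr 20→Quispe, Apr 21→Xiong+Ekwueme, Apr 22→Kowalski, Apr 23→Quispe.
Loads: Kowalski 2/2, Quispe 3/3, Xiong 1/2, Ekwueme 2/3, Larsen 1/3 — all within limits.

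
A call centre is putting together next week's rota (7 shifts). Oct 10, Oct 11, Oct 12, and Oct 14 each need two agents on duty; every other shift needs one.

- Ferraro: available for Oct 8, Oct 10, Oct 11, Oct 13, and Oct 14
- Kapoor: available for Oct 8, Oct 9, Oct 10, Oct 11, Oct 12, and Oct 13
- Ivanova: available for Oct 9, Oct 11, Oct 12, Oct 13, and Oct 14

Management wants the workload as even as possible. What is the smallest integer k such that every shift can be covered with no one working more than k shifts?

4

With 3 agents and 11 worker-slots to fill, someone must work at least ⌈11/3⌉ = 4 shifts, so k ≥ 4.
k = 4 works: Oct 8→Ferraro, Oct 9→Kapoor, Oct 10→Ferraro+Kapoor, Oct 11→Ferraro+Kapoor, Oct 12→Kapoor+Ivanova, Oct 13→Ivanova, Oct 14→Ferraro+Ivanova.
Loads: Ferraro 4, Kapoor 4, Ivanova 3 — all ≤ 4.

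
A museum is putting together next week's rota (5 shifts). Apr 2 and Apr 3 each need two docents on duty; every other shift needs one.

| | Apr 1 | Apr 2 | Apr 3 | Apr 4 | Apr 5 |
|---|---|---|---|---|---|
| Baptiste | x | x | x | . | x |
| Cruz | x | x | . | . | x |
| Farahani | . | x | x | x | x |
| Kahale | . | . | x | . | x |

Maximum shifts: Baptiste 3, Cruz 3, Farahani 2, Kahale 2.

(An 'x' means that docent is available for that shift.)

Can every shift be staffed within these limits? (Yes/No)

Yes

Apr 4 can only be covered by Farahani, so that assignment is forced.
One valid schedule: Apr 1→Baptiste, Apr 2→Baptiste+Cruz, Apr 3→Baptiste+Farahani, Apr 4→Farahani, Apr 5→Cruz.
Loads: Baptiste 3/3, Cruz 2/3, Farahani 2/2, Kahale 0/2 — all within limits.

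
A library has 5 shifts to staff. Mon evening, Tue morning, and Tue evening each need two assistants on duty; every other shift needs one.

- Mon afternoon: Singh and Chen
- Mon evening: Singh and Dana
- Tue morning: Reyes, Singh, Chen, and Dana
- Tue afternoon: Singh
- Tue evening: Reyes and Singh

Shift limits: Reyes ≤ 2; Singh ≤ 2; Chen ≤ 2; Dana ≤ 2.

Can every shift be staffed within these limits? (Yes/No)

No

Total capacity is 8 and 8 slots are needed, so capacity alone doesn't rule it out.
Shifts {Mon evening, Tue afternoon, Tue evening} need 5 worker-slots in total, but the assistants available for any of those shifts (Reyes, Singh, and Dana) can supply at most 4 among them. So no valid schedule exists.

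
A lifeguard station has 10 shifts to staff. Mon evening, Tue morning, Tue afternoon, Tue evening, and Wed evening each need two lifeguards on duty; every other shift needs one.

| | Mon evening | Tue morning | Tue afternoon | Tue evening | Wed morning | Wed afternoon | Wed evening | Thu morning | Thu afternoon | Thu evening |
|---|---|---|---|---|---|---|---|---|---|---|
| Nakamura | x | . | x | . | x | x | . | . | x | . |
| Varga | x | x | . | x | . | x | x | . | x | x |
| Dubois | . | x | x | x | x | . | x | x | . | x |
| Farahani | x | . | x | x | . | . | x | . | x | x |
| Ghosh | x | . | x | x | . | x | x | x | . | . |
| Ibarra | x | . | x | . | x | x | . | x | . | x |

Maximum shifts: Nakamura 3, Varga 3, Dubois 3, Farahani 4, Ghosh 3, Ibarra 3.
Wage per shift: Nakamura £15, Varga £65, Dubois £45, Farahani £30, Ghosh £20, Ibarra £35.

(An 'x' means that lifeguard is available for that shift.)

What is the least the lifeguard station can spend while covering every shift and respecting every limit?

Tue morning can only be covered by Varga and Dubois, so that assignment is forced.
Picking the cheapest available lifeguard for each shift independently would cost £375, but that ignores the shift limits.
An optimal schedule: Mon evening→Farahani+Ibarra, Tue morning→Dubois+Varga, Tue afternoon→Farahani+Ibarra, Tue evening→Ghosh+Farahani, Wed morning→Nakamura, Wed afternoon→Nakamura, Wed evening→Ghosh+Farahani, Thu morning→Ghosh, Thu afternoon→Nakamura, Thu evening→Ibarra.
Total: 30 + 35 + 45 + 65 + 30 + 35 + 20 + 30 + 15 + 15 + 20 + 30 + 20 + 15 + 35 = £440.

£440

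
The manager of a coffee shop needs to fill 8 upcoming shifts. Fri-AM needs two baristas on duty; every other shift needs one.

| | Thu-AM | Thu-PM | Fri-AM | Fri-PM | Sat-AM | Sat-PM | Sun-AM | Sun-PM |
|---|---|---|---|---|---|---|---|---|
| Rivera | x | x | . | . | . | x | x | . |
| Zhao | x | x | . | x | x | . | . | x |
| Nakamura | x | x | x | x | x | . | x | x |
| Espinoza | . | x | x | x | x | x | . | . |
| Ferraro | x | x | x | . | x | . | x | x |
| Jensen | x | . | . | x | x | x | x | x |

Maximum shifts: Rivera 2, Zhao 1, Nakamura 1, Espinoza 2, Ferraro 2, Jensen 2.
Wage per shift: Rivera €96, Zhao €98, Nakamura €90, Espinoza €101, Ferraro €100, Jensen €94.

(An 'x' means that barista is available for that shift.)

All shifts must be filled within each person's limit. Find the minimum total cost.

Picking the cheapest available barista for each shift independently would cost €824, but that ignores the shift limits.
An optimal schedule: Thu-AM→Rivera, Thu-PM→Ferraro, Fri-AM→Nakamura+Ferraro, Fri-PM→Jensen, Sat-AM→Espinoza, Sat-PM→Jensen, Sun-AM→Rivera, Sun-PM→Zhao.
Total: 96 + 100 + 90 + 100 + 94 + 101 + 94 + 96 + 98 = €869.

€869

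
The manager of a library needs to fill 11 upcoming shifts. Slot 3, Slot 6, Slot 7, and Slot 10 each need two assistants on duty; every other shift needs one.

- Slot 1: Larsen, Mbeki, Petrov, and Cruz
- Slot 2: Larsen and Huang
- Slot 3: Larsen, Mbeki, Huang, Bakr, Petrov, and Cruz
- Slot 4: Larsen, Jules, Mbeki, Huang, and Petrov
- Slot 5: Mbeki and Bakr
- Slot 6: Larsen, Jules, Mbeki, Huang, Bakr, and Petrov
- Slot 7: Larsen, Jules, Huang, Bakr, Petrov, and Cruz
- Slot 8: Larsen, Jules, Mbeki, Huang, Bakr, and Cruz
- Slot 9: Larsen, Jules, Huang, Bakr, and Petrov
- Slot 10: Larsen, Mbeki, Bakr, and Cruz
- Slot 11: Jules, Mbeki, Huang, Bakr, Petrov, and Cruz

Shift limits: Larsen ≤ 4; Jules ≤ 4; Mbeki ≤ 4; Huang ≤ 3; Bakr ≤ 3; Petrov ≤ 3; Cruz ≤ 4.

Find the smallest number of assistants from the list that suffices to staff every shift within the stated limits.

4

15 slots to fill and no one can take more than 4, so at least ⌈15/4⌉ = 4 assistants are needed.
Larsen, Jules, Mbeki, and Huang alone can cover everything: Slot 1→Larsen, Slot 2→Larsen, Slot 3→Larsen+Mbeki, Slot 4→Jules, Slot 5→Mbeki, Slot 6→Mbeki+Huang, Slot 7→Jules+Huang, Slot 8→Huang, Slot 9→Jules, Slot 10→Larsen+Mbeki, Slot 11→Jules.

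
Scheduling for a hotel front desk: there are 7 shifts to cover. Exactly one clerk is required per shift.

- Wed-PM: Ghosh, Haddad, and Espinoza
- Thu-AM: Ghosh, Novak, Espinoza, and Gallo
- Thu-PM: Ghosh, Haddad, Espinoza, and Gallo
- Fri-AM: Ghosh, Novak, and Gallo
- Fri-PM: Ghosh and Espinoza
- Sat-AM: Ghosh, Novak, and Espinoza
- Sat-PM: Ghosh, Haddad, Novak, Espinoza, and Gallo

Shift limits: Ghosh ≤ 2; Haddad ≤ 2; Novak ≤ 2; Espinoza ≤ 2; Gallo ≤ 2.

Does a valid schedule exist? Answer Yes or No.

Yes

One valid schedule: Wed-PM→Ghosh, Thu-AM→Espinoza, Thu-PM→Haddad, Fri-AM→Novak, Fri-PM→Ghosh, Sat-AM→Novak, Sat-PM→Haddad.
Loads: Ghosh 2/2, Haddad 2/2, Novak 2/2, Espinoza 1/2, Gallo 0/2 — all within limits.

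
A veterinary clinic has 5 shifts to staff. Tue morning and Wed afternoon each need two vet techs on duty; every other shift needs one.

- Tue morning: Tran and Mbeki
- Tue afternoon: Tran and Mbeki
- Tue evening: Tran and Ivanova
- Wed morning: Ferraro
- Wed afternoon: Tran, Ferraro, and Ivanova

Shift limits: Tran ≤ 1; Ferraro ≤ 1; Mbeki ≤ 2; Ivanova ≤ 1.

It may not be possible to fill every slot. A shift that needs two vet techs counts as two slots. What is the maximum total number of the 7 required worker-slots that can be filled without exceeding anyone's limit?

5

Total capacity across all vet techs is 1+1+2+1 = 5, and 7 slots are needed, so at most 5 can be filled.
An assignment achieving 5: Tue morning→Tran+Mbeki, Tue afternoon→Mbeki, Tue evening→Ivanova, Wed morning→Ferraro.
Loads: Tran 1/1, Ferraro 1/1, Mbeki 2/2, Ivanova 1/1.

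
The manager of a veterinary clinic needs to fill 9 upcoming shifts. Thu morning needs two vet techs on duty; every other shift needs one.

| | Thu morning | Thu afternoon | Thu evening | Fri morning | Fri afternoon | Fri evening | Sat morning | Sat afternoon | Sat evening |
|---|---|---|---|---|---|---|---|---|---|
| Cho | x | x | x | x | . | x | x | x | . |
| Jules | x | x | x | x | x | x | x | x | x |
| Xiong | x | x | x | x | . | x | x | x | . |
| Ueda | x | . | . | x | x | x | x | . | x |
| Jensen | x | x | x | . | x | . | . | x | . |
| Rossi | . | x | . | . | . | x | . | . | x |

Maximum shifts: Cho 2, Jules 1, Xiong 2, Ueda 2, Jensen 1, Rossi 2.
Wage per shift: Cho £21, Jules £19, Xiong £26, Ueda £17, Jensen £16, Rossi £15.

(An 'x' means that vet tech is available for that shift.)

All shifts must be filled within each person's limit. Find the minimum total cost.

£193

Picking the cheapest available vet tech for each shift independently would cost £160, but that ignores the shift limits.
An optimal schedule: Thu morning→Ueda+Jensen, Thu afternoon→Rossi, Thu evening→Cho, Fri morning→Cho, Fri afternoon→Jules, Fri evening→Rossi, Sat morning→Xiong, Sat afternoon→Xiong, Sat evening→Ueda.
Total: 17 + 16 + 15 + 21 + 21 + 19 + 15 + 26 + 26 + 17 = £193.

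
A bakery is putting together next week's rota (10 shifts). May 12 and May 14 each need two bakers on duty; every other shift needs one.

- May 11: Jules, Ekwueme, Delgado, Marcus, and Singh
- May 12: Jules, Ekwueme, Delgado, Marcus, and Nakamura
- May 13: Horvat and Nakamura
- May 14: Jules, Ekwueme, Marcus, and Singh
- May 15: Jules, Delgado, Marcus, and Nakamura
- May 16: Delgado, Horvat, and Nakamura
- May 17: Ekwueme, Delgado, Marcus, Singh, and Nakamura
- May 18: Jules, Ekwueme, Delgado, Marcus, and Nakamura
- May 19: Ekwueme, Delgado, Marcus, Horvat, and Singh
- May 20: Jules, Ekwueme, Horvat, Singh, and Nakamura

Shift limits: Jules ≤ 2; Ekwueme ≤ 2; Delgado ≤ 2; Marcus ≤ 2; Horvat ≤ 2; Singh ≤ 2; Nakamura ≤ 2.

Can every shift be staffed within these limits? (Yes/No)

Yes

One valid schedule: May 11→Jules, May 12→Marcus+Nakamura, May 13→Horvat, May 14→Marcus+Singh, May 15→Jules, May 16→Delgado, May 17→Ekwueme, May 18→Ekwueme, May 19→Delgado, May 20→Horvat.
Loads: Jules 2/2, Ekwueme 2/2, Delgado 2/2, Marcus 2/2, Horvat 2/2, Singh 1/2, Nakamura 1/2 — all within limits.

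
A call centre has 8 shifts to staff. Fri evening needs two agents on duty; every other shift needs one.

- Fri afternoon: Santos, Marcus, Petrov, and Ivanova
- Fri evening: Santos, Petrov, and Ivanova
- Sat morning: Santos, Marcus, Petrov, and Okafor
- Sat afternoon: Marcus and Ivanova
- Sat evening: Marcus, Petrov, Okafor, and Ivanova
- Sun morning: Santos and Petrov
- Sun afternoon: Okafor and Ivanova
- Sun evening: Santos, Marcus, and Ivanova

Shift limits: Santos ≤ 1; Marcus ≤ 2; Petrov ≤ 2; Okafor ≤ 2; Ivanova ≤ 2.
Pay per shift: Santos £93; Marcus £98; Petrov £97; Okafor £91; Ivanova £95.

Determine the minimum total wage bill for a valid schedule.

£855

Picking the cheapest available agent for each shift independently would cost £835, but that ignores the shift limits.
An optimal schedule: Fri afternoon→Petrov, Fri evening→Petrov+Ivanova, Sat morning→Okafor, Sat afternoon→Marcus, Sat evening→Ivanova, Sun morning→Santos, Sun afternoon→Okafor, Sun evening→Marcus.
Total: 97 + 97 + 95 + 91 + 98 + 95 + 93 + 91 + 98 = £855.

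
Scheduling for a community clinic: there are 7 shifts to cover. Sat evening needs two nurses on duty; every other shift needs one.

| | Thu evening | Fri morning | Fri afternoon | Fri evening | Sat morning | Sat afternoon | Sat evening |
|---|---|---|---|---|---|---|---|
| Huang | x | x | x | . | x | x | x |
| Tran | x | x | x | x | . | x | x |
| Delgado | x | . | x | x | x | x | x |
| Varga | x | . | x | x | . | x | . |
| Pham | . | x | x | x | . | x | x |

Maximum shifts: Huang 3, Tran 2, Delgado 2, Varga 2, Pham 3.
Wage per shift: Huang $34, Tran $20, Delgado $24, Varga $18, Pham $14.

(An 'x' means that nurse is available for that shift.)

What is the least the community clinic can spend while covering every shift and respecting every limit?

$142

Picking the cheapest available nurse for each shift independently would cost $132, but that ignores the shift limits.
An optimal schedule: Thu evening→Varga, Fri morning→Pham, Fri afternoon→Varga, Fri evening→Pham, Sat morning→Delgado, Sat afternoon→Tran, Sat evening→Pham+Tran.
Total: 18 + 14 + 18 + 14 + 24 + 20 + 14 + 20 = $142.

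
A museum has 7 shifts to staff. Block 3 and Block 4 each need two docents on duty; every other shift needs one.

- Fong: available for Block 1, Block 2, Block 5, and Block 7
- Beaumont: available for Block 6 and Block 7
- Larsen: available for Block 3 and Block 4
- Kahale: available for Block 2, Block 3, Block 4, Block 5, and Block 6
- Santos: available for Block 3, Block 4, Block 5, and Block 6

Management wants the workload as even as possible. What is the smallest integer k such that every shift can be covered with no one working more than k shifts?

With 5 docents and 9 worker-slots to fill, someone must work at least ⌈9/5⌉ = 2 shifts, so k ≥ 2.
k = 2 works: Block 1→Fong, Block 2→Fong, Block 3→Larsen+Kahale, Block 4→Larsen+Kahale, Block 5→Santos, Block 6→Beaumont, Block 7→Beaumont.
Loads: Fong 2, Beaumont 2, Larsen 2, Kahale 2, Santos 1 — all ≤ 2.

2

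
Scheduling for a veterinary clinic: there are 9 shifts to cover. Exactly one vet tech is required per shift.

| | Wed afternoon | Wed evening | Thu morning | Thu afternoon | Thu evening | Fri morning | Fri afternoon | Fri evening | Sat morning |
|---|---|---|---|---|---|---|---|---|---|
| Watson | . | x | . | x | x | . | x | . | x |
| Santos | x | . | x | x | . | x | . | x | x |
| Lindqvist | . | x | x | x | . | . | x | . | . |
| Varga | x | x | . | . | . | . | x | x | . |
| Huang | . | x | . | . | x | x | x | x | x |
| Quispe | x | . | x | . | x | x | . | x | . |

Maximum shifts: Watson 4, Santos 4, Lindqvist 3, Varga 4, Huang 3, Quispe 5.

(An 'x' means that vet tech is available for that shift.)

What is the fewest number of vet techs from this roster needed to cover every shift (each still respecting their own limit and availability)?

9 slots to fill and no one can take more than 5, so at least ⌈9/5⌉ = 2 vet techs are needed.
Watson and Quispe alone can cover everything: Wed afternoon→Quispe, Wed evening→Watson, Thu morning→Quispe, Thu afternoon→Watson, Thu evening→Quispe, Fri morning→Quispe, Fri afternoon→Watson, Fri evening→Quispe, Sat morning→Watson.

2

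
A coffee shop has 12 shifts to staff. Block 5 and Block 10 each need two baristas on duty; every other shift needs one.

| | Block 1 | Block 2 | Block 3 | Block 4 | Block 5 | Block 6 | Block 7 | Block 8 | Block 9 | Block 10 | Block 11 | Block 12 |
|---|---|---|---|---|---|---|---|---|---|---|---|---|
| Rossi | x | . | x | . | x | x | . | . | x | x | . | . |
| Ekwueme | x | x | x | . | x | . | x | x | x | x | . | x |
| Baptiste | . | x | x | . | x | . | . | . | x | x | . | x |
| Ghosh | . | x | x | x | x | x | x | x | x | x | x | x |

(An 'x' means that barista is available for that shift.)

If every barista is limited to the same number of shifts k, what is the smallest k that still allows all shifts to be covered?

With 4 baristas and 14 worker-slots to fill, someone must work at least ⌈14/4⌉ = 4 shifts, so k ≥ 4.
k = 4 works: Block 1→Rossi, Block 2→Ekwueme, Block 3→Rossi, Block 4→Ghosh, Block 5→Baptiste+Ghosh, Block 6→Rossi, Block 7→Ekwueme, Block 8→Ekwueme, Block 9→Rossi, Block 10→Baptiste+Ghosh, Block 11→Ghosh, Block 12→Ekwueme.
Loads: Rossi 4, Ekwueme 4, Baptiste 2, Ghosh 4 — all ≤ 4.

4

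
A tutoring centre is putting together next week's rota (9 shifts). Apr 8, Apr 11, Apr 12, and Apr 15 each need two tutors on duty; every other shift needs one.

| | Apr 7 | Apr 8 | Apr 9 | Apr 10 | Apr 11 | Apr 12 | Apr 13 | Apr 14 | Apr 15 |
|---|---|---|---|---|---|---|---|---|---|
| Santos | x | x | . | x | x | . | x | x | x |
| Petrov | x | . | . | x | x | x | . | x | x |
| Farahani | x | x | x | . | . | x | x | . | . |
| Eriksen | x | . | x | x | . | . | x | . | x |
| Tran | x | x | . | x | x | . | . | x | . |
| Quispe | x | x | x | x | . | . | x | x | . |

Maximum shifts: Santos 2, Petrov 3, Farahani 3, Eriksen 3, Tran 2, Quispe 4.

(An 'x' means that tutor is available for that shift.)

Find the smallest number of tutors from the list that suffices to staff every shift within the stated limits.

13 slots to fill and no one can take more than 4, so at least ⌈13/4⌉ = 4 tutors are needed.
No set of 4 tutors can cover every shift (each such set leaves at least one shift with no one available or exceeds a cap).
Santos, Petrov, Farahani, Eriksen, and Tran alone can cover everything: Apr 7→Tran, Apr 8→Santos+Farahani, Apr 9→Farahani, Apr 10→Eriksen, Apr 11→Santos+Petrov, Apr 12→Petrov+Farahani, Apr 13→Eriksen, Apr 14→Tran, Apr 15→Petrov+Eriksen.

5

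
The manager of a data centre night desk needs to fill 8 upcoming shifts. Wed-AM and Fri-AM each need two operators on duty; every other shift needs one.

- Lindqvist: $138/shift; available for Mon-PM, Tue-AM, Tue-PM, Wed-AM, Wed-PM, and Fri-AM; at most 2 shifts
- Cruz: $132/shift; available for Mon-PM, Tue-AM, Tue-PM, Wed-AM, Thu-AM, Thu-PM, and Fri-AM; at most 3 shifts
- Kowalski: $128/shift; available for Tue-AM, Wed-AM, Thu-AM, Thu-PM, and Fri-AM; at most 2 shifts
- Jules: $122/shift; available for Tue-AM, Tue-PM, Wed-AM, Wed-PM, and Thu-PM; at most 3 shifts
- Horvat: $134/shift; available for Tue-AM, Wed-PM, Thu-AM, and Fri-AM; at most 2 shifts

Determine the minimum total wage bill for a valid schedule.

Picking the cheapest available operator for each shift independently would cost $1258, but that ignores the shift limits.
An optimal schedule: Mon-PM→Cruz, Tue-AM→Horvat, Tue-PM→Jules, Wed-AM→Kowalski+Cruz, Wed-PM→Jules, Thu-AM→Kowalski, Thu-PM→Jules, Fri-AM→Cruz+Horvat.
Total: 132 + 134 + 122 + 128 + 132 + 122 + 128 + 122 + 132 + 134 = $1286.

$1286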